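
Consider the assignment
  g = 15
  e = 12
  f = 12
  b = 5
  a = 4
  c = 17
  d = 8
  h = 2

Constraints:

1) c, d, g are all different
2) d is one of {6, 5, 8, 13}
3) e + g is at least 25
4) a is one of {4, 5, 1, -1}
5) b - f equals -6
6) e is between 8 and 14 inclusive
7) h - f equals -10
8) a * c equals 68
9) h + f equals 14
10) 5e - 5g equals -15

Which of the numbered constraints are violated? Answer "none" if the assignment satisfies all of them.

Constraint 5 does not hold.

1) values 17, 8, 15 are pairwise distinct  ✓
2) d = 8 is in {6, 5, 8, 13}  ✓
3) e + g = 12 + 15 = 27; 27 ≥ 25  ✓
4) a = 4 is in {4, 5, 1, -1}  ✓
5) b - f = 5 - 12 = -7, not -6  ✗
6) e = 12 lies in [8, 14]  ✓
7) h - f = 2 - 12 = -10  ✓
8) a * c = 4 * 17 = 68  ✓
9) h + f = 2 + 12 = 14  ✓
10) 5e - 5g = 5(12) - 5(15) = -15  ✓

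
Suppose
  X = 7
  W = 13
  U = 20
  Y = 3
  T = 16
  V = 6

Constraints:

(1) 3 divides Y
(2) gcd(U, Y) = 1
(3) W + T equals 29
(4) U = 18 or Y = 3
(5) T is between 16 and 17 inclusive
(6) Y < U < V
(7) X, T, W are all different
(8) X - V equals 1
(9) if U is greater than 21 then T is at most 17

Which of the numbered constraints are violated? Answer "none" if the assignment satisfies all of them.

Constraint 6 is violated.

(1) 3 / 3 = 1, so 3 divides 3  OK
(2) gcd(20, 3) = 1  OK
(3) W + T = 13 + 16 = 29  OK
(4) U = 20 ≠ 18, but Y = 3 = 3 (second disjunct)  OK
(5) T = 16 lies in [16, 17]  OK
(6) values 3, 20, 6; U = 20 is not < V = 6  FAIL
(7) values 7, 16, 13 are pairwise distinct  OK
(8) X - V = 7 - 6 = 1  OK
(9) U = 20, not > 21; antecedent false, conditional vacuously true  OK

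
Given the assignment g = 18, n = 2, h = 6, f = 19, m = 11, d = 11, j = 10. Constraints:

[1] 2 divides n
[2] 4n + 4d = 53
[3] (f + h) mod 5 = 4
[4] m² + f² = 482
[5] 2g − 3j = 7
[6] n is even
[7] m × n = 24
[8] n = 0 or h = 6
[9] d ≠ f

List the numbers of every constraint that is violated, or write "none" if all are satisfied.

[1] 2 / 2 = 1, so 2 divides 2 — holds.
[2] 4n + 4d = 4(2) + 4(11) = 52, not 53 — does not hold.
[3] f + h = 25; 25 mod 5 = 0, not 4 — does not hold.
[4] m² + f² = 11² + 19² = 121 + 361 = 482 — holds.
[5] 2g − 3j = 2(18) − 3(10) = 6, not 7 — does not hold.
[6] n = 2 is even — holds.
[7] m × n = 11 × 2 = 22, not 24 — does not hold.
[8] n = 2 ≠ 0, but h = 6 = 6 (second disjunct) — holds.
[9] d = 11, f = 19; distinct — holds.

Constraints 2, 3, 5, 7 are violated.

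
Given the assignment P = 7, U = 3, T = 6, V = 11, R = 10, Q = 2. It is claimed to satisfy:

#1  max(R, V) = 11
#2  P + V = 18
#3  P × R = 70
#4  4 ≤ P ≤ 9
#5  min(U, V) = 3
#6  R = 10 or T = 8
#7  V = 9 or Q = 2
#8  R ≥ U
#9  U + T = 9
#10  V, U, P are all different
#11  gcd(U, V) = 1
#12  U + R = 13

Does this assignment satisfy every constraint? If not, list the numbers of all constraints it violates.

#1 max(10, 11) = 11 — holds.
#2 P + V = 7 + 11 = 18 — holds.
#3 P × R = 7 × 10 = 70 — holds.
#4 P = 7 lies in [4, 9] — holds.
#5 min(3, 11) = 3 — holds.
#6 R = 10 = 10 (first disjunct) — holds.
#7 V = 11 ≠ 9, but Q = 2 = 2 (second disjunct) — holds.
#8 R = 10, U = 3; 10 ≥ 3 — holds.
#9 U + T = 3 + 6 = 9 — holds.
#10 values 11, 3, 7 are pairwise distinct — holds.
#11 gcd(3, 11) = 1 — holds.
#12 U + R = 3 + 10 = 13 — holds.

All constraints are satisfied.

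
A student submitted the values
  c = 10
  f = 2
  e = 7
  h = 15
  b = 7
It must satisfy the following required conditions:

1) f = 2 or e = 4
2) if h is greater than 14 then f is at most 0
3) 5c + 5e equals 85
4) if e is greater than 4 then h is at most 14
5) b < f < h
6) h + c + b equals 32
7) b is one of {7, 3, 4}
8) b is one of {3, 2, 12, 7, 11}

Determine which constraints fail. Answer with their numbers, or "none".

1) f = 2 = 2 (first disjunct)  holds
2) h = 15 > 14, so we need f ≤ 0; but f = 2 > 0  fails
3) 5c + 5e = 5(10) + 5(7) = 85  holds
4) e = 7 > 4, so we need h ≤ 14; but h = 15 > 14  fails
5) values 7, 2, 15; b = 7 is not < f = 2  fails
6) h + c + b = 15 + 10 + 7 = 32  holds
7) b = 7 is in {7, 3, 4}  holds
8) b = 7 is in {3, 2, 12, 7, 11}  holds

Violated: 2, 4, 5.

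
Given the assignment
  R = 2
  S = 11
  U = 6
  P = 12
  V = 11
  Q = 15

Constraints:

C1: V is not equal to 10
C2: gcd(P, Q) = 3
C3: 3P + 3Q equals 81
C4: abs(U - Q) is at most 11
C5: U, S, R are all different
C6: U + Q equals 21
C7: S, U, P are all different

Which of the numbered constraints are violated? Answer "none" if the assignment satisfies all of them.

C1: V = 11, and 11 ≠ 10 — holds.
C2: gcd(12, 15) = 3 — holds.
C3: 3P + 3Q = 3(12) + 3(15) = 81 — holds.
C4: abs(6 - 15) = 9; 9 ≤ 11 — holds.
C5: values 6, 11, 2 are pairwise distinct — holds.
C6: U + Q = 6 + 15 = 21 — holds.
C7: values 11, 6, 12 are pairwise distinct — holds.

All constraints are satisfied.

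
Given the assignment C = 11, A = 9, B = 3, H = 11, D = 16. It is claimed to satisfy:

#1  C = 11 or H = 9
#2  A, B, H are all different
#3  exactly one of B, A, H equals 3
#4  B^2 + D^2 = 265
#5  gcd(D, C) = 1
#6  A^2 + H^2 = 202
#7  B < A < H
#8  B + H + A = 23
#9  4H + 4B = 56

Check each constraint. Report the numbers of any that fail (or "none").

#1 C = 11 = 11 (first disjunct)  OK
#2 values 9, 3, 11 are pairwise distinct  OK
#3 B=3, A=9, H=11; 1 of them equals 3  OK
#4 B^2 + D^2 = 3^2 + 16^2 = 9 + 256 = 265  OK
#5 gcd(16, 11) = 1  OK
#6 A^2 + H^2 = 9^2 + 11^2 = 81 + 121 = 202  OK
#7 values 3 < 9 < 11  OK
#8 B + H + A = 3 + 11 + 9 = 23  OK
#9 4H + 4B = 4(11) + 4(3) = 56  OK

The assignment satisfies every constraint.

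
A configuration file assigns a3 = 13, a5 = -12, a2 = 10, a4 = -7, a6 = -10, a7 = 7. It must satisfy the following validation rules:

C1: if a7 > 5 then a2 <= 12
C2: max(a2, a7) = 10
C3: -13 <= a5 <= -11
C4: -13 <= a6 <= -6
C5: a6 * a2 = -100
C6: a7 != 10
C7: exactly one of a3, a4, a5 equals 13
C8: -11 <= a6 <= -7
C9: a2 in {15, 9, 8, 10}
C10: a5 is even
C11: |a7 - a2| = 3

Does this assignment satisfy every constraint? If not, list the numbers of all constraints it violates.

No violations.

C1: a7 = 7 > 5, so we need a2 ≤ 12; a2 = 10 ≤ 12  ✓
C2: max(10, 7) = 10  ✓
C3: a5 = -12 lies in [-13, -11]  ✓
C4: a6 = -10 lies in [-13, -6]  ✓
C5: a6 * a2 = -10 * 10 = -100  ✓
C6: a7 = 7, and 7 ≠ 10  ✓
C7: a3=13, a4=-7, a5=-12; 1 of them equals 13  ✓
C8: a6 = -10 lies in [-11, -7]  ✓
C9: a2 = 10 is in {15, 9, 8, 10}  ✓
C10: a5 = -12 is even  ✓
C11: |7 - 10| = 3  ✓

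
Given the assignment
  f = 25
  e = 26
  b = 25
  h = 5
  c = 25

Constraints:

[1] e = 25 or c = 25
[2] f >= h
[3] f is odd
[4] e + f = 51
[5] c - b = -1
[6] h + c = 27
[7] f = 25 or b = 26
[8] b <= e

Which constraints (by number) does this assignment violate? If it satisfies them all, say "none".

Constraints 5, 6 do not hold.

[1] e = 26 ≠ 25, but c = 25 = 25 (second disjunct) — holds.
[2] f = 25, h = 5; 25 ≥ 5 — holds.
[3] f = 25 is odd — holds.
[4] e + f = 26 + 25 = 51 — holds.
[5] c - b = 25 - 25 = 0, not -1 — does not hold.
[6] h + c = 5 + 25 = 30, not 27 — does not hold.
[7] f = 25 = 25 (first disjunct) — holds.
[8] b = 25, e = 26; 25 ≤ 26 — holds.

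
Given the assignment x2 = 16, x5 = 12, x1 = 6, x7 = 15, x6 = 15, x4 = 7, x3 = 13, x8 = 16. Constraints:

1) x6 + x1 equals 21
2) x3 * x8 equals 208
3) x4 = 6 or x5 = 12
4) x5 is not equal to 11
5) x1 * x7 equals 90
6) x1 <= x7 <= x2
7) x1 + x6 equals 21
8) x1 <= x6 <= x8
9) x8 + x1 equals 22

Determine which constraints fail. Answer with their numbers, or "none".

1) x6 + x1 = 15 + 6 = 21  ✔
2) x3 * x8 = 13 * 16 = 208  ✔
3) x4 = 7 ≠ 6, but x5 = 12 = 12 (second disjunct)  ✔
4) x5 = 12, and 12 ≠ 11  ✔
5) x1 * x7 = 6 * 15 = 90  ✔
6) values 6 <= 15 <= 16  ✔
7) x1 + x6 = 6 + 15 = 21  ✔
8) values 6 <= 15 <= 16  ✔
9) x8 + x1 = 16 + 6 = 22  ✔

No violations.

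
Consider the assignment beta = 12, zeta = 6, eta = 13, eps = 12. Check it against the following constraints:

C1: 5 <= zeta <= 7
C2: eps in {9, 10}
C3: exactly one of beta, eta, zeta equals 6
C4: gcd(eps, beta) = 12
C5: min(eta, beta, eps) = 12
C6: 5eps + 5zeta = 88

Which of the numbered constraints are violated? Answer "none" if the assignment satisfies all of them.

Constraints 2 and 6 do not hold.

C1: zeta = 6 lies in [5, 7] — holds.
C2: eps = 12 is not in {9, 10} — does not hold.
C3: beta=12, eta=13, zeta=6; 1 of them equals 6 — holds.
C4: gcd(12, 12) = 12 — holds.
C5: min(13, 12, 12) = 12 — holds.
C6: 5eps + 5zeta = 5(12) + 5(6) = 90, not 88 — does not hold.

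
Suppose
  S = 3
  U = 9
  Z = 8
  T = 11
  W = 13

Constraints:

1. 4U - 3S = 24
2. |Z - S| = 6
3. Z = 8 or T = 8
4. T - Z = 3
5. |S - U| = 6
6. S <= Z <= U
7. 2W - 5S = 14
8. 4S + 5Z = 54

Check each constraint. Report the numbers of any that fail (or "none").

1. 4U - 3S = 4(9) - 3(3) = 27, not 24 — does not hold.
2. |8 - 3| = 5, not 6 — does not hold.
3. Z = 8 = 8 (first disjunct) — holds.
4. T - Z = 11 - 8 = 3 — holds.
5. |3 - 9| = 6 — holds.
6. values 3 <= 8 <= 9 — holds.
7. 2W - 5S = 2(13) - 5(3) = 11, not 14 — does not hold.
8. 4S + 5Z = 4(3) + 5(8) = 52, not 54 — does not hold.

Violated: 1, 2, 7, and 8.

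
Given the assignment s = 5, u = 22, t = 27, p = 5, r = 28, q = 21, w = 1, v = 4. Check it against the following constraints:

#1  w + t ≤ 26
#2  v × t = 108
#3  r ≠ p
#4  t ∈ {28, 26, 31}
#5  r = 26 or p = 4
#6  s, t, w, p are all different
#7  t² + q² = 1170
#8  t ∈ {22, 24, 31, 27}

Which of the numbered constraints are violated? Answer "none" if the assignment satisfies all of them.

#1 w + t = 1 + 27 = 28; 28 > 26, bound 26 not met — does not hold.
#2 v × t = 4 × 27 = 108 — holds.
#3 r = 28, p = 5; distinct — holds.
#4 t = 27 is not in {28, 26, 31} — does not hold.
#5 r = 28 ≠ 26 and p = 5 ≠ 4; both disjuncts false — does not hold.
#6 s = p = 5, not all different — does not hold.
#7 t² + q² = 27² + 21² = 729 + 441 = 1170 — holds.
#8 t = 27 is in {22, 24, 31, 27} — holds.

The assignment fails constraints 1, 4, 5, and 6.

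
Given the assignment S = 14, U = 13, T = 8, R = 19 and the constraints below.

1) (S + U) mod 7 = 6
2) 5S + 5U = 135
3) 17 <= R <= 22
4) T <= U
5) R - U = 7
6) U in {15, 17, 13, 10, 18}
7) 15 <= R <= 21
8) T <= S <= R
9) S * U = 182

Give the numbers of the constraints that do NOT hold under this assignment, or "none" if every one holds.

Constraint 5 is violated.

1) S + U = 27; 27 mod 7 = 6  ✔
2) 5S + 5U = 5(14) + 5(13) = 135  ✔
3) R = 19 lies in [17, 22]  ✔
4) T = 8, U = 13; 8 ≤ 13  ✔
5) R - U = 19 - 13 = 6, not 7  ✘
6) U = 13 is in {15, 17, 13, 10, 18}  ✔
7) R = 19 lies in [15, 21]  ✔
8) values 8 <= 14 <= 19  ✔
9) S * U = 14 * 13 = 182  ✔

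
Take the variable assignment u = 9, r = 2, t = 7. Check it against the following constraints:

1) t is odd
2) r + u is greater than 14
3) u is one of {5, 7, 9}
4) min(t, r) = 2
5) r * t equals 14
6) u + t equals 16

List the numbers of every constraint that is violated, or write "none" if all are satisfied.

1) t = 7 is odd — holds.
2) r + u = 2 + 9 = 11; 11 ≤ 14, bound 14 not met — fails.
3) u = 9 is in {5, 7, 9} — holds.
4) min(7, 2) = 2 — holds.
5) r * t = 2 * 7 = 14 — holds.
6) u + t = 9 + 7 = 16 — holds.

Constraint 2 is violated.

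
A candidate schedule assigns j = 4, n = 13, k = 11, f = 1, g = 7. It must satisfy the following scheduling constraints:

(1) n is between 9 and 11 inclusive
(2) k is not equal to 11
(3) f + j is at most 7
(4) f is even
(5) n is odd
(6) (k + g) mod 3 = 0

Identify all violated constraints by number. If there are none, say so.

Constraints 1, 2, and 4 do not hold.

(1) n = 13 is outside [9, 11]  ✗
(2) k = 11, but 11 is required to differ  ✗
(3) f + j = 1 + 4 = 5; 5 ≤ 7  ✓
(4) f = 1 is odd  ✗
(5) n = 13 is odd  ✓
(6) k + g = 18; 18 mod 3 = 0  ✓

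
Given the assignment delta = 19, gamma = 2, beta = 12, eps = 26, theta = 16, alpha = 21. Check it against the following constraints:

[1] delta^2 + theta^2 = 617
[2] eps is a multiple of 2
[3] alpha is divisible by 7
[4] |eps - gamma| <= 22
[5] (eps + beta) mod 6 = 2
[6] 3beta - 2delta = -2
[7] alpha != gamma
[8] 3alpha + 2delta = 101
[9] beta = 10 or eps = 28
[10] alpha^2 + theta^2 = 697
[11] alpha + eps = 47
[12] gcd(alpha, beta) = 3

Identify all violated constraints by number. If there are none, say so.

Violated: 4, 9.

[1] delta^2 + theta^2 = 19^2 + 16^2 = 361 + 256 = 617  yes
[2] 26 / 2 = 13, so 2 divides 26  yes
[3] 21 / 7 = 3, so 7 divides 21  yes
[4] |26 - 2| = 24; 24 > 22, exceeds bound 22  no
[5] eps + beta = 38; 38 mod 6 = 2  yes
[6] 3beta - 2delta = 3(12) - 2(19) = -2  yes
[7] alpha = 21, gamma = 2; distinct  yes
[8] 3alpha + 2delta = 3(21) + 2(19) = 101  yes
[9] beta = 12 ≠ 10 and eps = 26 ≠ 28; both disjuncts false  no
[10] alpha^2 + theta^2 = 21^2 + 16^2 = 441 + 256 = 697  yes
[11] alpha + eps = 21 + 26 = 47  yes
[12] gcd(21, 12) = 3  yes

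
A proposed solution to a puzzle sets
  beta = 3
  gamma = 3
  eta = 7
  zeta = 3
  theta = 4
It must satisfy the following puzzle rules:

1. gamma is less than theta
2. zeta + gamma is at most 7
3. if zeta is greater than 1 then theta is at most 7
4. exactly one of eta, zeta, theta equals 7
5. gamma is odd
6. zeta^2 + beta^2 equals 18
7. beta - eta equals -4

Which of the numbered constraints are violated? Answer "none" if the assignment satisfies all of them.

1. gamma = 3, theta = 4; 3 < 4  OK
2. zeta + gamma = 3 + 3 = 6; 6 ≤ 7  OK
3. zeta = 3 > 1, so we need theta ≤ 7; theta = 4 ≤ 7  OK
4. eta=7, zeta=3, theta=4; 1 of them equals 7  OK
5. gamma = 3 is odd  OK
6. zeta^2 + beta^2 = 3^2 + 3^2 = 9 + 9 = 18  OK
7. beta - eta = 3 - 7 = -4  OK

None — every constraint holds.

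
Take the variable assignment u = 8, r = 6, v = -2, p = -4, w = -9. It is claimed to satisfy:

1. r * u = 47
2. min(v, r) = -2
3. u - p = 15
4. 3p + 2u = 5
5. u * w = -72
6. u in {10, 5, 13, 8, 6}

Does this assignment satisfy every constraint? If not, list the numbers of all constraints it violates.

The assignment fails constraints 1, 3, 4.

1. r * u = 6 * 8 = 48, not 47  ✘
2. min(-2, 6) = -2  ✔
3. u - p = 8 - (-4) = 12, not 15  ✘
4. 3p + 2u = 3(-4) + 2(8) = 4, not 5  ✘
5. u * w = 8 * (-9) = -72  ✔
6. u = 8 is in {10, 5, 13, 8, 6}  ✔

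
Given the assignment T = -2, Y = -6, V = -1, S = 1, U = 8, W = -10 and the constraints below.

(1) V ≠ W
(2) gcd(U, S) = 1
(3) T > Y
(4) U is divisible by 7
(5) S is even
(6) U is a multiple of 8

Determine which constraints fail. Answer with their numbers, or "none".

(1) V = -1, W = -10; distinct — satisfied.
(2) gcd(8, 1) = 1 — satisfied.
(3) T = -2, Y = -6; -2 > -6 — satisfied.
(4) 8 = 7×1 + 1, so 7 does not divide 8 — violated.
(5) S = 1 is odd — violated.
(6) 8 / 8 = 1, so 8 divides 8 — satisfied.

The assignment fails constraints 4 and 5.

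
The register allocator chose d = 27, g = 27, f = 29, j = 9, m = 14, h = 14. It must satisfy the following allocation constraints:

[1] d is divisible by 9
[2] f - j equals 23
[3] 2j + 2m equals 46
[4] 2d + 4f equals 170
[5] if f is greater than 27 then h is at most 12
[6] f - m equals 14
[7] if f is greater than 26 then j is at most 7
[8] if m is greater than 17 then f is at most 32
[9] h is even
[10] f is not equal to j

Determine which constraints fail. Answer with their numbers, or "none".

[1] 27 / 9 = 3, so 9 divides 27 — satisfied.
[2] f - j = 29 - 9 = 20, not 23 — violated.
[3] 2j + 2m = 2(9) + 2(14) = 46 — satisfied.
[4] 2d + 4f = 2(27) + 4(29) = 170 — satisfied.
[5] f = 29 > 27, so we need h ≤ 12; but h = 14 > 12 — violated.
[6] f - m = 29 - 14 = 15, not 14 — violated.
[7] f = 29 > 26, so we need j ≤ 7; but j = 9 > 7 — violated.
[8] m = 14, not > 17; antecedent false, conditional vacuously true — satisfied.
[9] h = 14 is even — satisfied.
[10] f = 29, j = 9; distinct — satisfied.

Violated: 2, 5, 6, and 7.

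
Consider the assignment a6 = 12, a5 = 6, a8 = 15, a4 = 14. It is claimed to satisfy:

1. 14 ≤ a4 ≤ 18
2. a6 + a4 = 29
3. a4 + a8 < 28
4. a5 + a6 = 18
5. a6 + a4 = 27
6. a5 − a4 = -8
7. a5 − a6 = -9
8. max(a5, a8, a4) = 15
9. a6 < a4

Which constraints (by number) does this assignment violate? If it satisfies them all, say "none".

Constraints 2, 3, 5, and 7 are violated.

1. a4 = 14 lies in [14, 18]  OK
2. a6 + a4 = 12 + 14 = 26, not 29  FAIL
3. a4 + a8 = 14 + 15 = 29; 29 ≥ 28, bound 28 not met  FAIL
4. a5 + a6 = 6 + 12 = 18  OK
5. a6 + a4 = 12 + 14 = 26, not 27  FAIL
6. a5 − a4 = 6 − 14 = -8  OK
7. a5 − a6 = 6 − 12 = -6, not -9  FAIL
8. max(6, 15, 14) = 15  OK
9. a6 = 12, a4 = 14; 12 < 14  OK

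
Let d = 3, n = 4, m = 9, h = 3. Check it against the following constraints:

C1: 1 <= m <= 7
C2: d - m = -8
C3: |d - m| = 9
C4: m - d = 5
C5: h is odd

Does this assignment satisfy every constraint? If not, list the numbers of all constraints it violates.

C1: m = 9 is outside [1, 7]  FAIL
C2: d - m = 3 - 9 = -6, not -8  FAIL
C3: |3 - 9| = 6, not 9  FAIL
C4: m - d = 9 - 3 = 6, not 5  FAIL
C5: h = 3 is odd  OK

Violated: 1, 2, 3, 4.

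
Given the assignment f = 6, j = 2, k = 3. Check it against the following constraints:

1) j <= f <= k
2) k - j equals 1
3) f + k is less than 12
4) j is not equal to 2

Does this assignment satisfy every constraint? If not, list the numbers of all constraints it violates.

1) values 2, 6, 3; f = 6 is not <= k = 3 — violated.
2) k - j = 3 - 2 = 1 — OK.
3) f + k = 6 + 3 = 9; 9 < 12 — OK.
4) j = 2, but 2 is required to differ — violated.

No — constraints 1 and 4 are not satisfied.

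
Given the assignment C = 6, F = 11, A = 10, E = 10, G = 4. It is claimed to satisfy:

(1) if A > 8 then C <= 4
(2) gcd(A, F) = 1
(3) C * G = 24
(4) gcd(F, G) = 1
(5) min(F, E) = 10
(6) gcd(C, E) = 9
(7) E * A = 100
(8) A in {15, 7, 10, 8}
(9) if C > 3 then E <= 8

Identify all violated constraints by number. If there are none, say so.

(1) A = 10 > 8, so we need C ≤ 4; but C = 6 > 4 — fails.
(2) gcd(10, 11) = 1 — holds.
(3) C * G = 6 * 4 = 24 — holds.
(4) gcd(11, 4) = 1 — holds.
(5) min(11, 10) = 10 — holds.
(6) gcd(6, 10) = 2, not 9 — fails.
(7) E * A = 10 * 10 = 100 — holds.
(8) A = 10 is in {15, 7, 10, 8} — holds.
(9) C = 6 > 3, so we need E ≤ 8; but E = 10 > 8 — fails.

Constraints 1, 6, and 9 are violated.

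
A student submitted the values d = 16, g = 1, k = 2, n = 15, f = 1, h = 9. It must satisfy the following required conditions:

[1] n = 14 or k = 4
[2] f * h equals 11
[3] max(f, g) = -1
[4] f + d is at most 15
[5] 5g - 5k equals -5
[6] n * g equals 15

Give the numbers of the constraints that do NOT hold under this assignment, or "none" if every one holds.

Constraints 1, 2, 3, and 4 do not hold.

[1] n = 15 ≠ 14 and k = 2 ≠ 4; both disjuncts false — does not hold.
[2] f * h = 1 * 9 = 9, not 11 — does not hold.
[3] max(1, 1) = 1, not -1 — does not hold.
[4] f + d = 1 + 16 = 17; 17 > 15, bound 15 not met — does not hold.
[5] 5g - 5k = 5(1) - 5(2) = -5 — holds.
[6] n * g = 15 * 1 = 15 — holds.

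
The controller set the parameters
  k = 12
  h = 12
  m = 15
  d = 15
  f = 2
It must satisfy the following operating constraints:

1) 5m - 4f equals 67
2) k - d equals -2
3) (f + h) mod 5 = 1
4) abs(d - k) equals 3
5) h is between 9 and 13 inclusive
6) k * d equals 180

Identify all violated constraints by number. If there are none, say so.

1) 5m - 4f = 5(15) - 4(2) = 67  yes
2) k - d = 12 - 15 = -3, not -2  no
3) f + h = 14; 14 mod 5 = 4, not 1  no
4) abs(15 - 12) = 3  yes
5) h = 12 lies in [9, 13]  yes
6) k * d = 12 * 15 = 180  yes

Constraints 2 and 3 are violated.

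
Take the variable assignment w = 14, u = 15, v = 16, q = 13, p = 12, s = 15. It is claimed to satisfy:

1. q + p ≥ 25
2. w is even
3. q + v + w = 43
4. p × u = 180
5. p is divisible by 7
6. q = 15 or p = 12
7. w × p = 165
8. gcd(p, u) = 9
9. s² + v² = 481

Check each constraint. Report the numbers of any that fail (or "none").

1. q + p = 13 + 12 = 25; 25 ≥ 25 — holds.
2. w = 14 is even — holds.
3. q + v + w = 13 + 16 + 14 = 43 — holds.
4. p × u = 12 × 15 = 180 — holds.
5. 12 = 7×1 + 5, so 7 does not divide 12 — does not hold.
6. q = 13 ≠ 15, but p = 12 = 12 (second disjunct) — holds.
7. w × p = 14 × 12 = 168, not 165 — does not hold.
8. gcd(12, 15) = 3, not 9 — does not hold.
9. s² + v² = 15² + 16² = 225 + 256 = 481 — holds.

Violated: 5, 7, and 8.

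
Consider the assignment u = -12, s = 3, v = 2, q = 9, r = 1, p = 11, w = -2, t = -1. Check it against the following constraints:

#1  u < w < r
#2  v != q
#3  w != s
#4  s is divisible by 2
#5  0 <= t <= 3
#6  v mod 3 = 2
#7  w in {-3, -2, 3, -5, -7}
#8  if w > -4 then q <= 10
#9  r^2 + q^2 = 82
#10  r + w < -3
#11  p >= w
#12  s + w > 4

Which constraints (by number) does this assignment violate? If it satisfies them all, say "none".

Violated: 4, 5, 10, and 12.

#1 values -12 < -2 < 1 — holds.
#2 v = 2, q = 9; distinct — holds.
#3 w = -2, s = 3; distinct — holds.
#4 3 = 2*1 + 1, so 2 does not divide 3 — fails.
#5 t = -1 is outside [0, 3] — fails.
#6 2 mod 3 = 2 — holds.
#7 w = -2 is in {-3, -2, 3, -5, -7} — holds.
#8 w = -2 > -4, so we need q ≤ 10; q = 9 ≤ 10 — holds.
#9 r^2 + q^2 = 1^2 + 9^2 = 1 + 81 = 82 — holds.
#10 r + w = 1 + (-2) = -1; -1 ≥ -3, bound -3 not met — fails.
#11 p = 11, w = -2; 11 ≥ -2 — holds.
#12 s + w = 3 + (-2) = 1; 1 ≤ 4, bound 4 not met — fails.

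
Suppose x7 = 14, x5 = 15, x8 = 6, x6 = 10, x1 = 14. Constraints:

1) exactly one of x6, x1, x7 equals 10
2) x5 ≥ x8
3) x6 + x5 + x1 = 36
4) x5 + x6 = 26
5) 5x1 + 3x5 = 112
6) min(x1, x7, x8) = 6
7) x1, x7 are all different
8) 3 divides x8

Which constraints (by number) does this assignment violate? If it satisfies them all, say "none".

No — constraints 3, 4, 5, and 7 are not satisfied.

1) x6=10, x1=14, x7=14; 1 of them equals 10 — OK.
2) x5 = 15, x8 = 6; 15 ≥ 6 — OK.
3) x6 + x5 + x1 = 10 + 15 + 14 = 39, not 36 — violated.
4) x5 + x6 = 15 + 10 = 25, not 26 — violated.
5) 5x1 + 3x5 = 5(14) + 3(15) = 115, not 112 — violated.
6) min(14, 14, 6) = 6 — OK.
7) x1 = x7 = 14, not all different — violated.
8) 6 / 3 = 2, so 3 divides 6 — OK.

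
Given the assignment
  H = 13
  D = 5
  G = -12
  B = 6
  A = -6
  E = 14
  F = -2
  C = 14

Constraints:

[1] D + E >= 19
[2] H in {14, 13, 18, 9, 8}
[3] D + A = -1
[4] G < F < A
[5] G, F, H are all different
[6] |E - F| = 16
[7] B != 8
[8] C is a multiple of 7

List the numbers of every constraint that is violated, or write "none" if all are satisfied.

Violated: 4.

[1] D + E = 5 + 14 = 19; 19 ≥ 19 — OK.
[2] H = 13 is in {14, 13, 18, 9, 8} — OK.
[3] D + A = 5 + (-6) = -1 — OK.
[4] values -12, -2, -6; F = -2 is not < A = -6 — violated.
[5] values -12, -2, 13 are pairwise distinct — OK.
[6] |14 - (-2)| = 16 — OK.
[7] B = 6, and 6 ≠ 8 — OK.
[8] 14 / 7 = 2, so 7 divides 14 — OK.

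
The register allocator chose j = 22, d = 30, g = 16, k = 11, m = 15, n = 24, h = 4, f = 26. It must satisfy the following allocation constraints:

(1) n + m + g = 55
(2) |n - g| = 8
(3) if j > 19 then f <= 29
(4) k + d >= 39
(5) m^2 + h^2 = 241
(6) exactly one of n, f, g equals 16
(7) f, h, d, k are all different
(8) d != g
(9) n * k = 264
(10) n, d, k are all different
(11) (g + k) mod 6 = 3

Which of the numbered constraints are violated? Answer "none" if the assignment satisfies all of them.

(1) n + m + g = 24 + 15 + 16 = 55  holds
(2) |24 - 16| = 8  holds
(3) j = 22 > 19, so we need f ≤ 29; f = 26 ≤ 29  holds
(4) k + d = 11 + 30 = 41; 41 ≥ 39  holds
(5) m^2 + h^2 = 15^2 + 4^2 = 225 + 16 = 241  holds
(6) n=24, f=26, g=16; 1 of them equals 16  holds
(7) values 26, 4, 30, 11 are pairwise distinct  holds
(8) d = 30, g = 16; distinct  holds
(9) n * k = 24 * 11 = 264  holds
(10) values 24, 30, 11 are pairwise distinct  holds
(11) g + k = 27; 27 mod 6 = 3  holds

All constraints are satisfied.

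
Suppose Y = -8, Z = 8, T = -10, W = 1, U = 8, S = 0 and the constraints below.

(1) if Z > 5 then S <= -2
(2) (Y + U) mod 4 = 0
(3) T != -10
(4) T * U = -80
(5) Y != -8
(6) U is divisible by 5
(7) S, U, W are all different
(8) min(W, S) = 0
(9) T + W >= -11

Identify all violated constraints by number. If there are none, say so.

Violated: 1, 3, 5, 6.

(1) Z = 8 > 5, so we need S ≤ -2; but S = 0 > -2 — does not hold.
(2) Y + U = 0; 0 mod 4 = 0 — holds.
(3) T = -10, but -10 is required to differ — does not hold.
(4) T * U = -10 * 8 = -80 — holds.
(5) Y = -8, but -8 is required to differ — does not hold.
(6) 8 = 5*1 + 3, so 5 does not divide 8 — does not hold.
(7) values 0, 8, 1 are pairwise distinct — holds.
(8) min(1, 0) = 0 — holds.
(9) T + W = -10 + 1 = -9; -9 ≥ -11 — holds.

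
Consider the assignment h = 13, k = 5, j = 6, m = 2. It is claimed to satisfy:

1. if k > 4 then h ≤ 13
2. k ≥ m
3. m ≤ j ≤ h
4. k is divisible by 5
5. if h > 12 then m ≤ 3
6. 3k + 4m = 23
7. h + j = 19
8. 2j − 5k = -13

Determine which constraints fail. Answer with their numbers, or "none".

The assignment satisfies every constraint.

1. k = 5 > 4, so we need h ≤ 13; h = 13 ≤ 13 — satisfied.
2. k = 5, m = 2; 5 ≥ 2 — satisfied.
3. values 2 ≤ 6 ≤ 13 — satisfied.
4. 5 / 5 = 1, so 5 divides 5 — satisfied.
5. h = 13 > 12, so we need m ≤ 3; m = 2 ≤ 3 — satisfied.
6. 3k + 4m = 3(5) + 4(2) = 23 — satisfied.
7. h + j = 13 + 6 = 19 — satisfied.
8. 2j − 5k = 2(6) − 5(5) = -13 — satisfied.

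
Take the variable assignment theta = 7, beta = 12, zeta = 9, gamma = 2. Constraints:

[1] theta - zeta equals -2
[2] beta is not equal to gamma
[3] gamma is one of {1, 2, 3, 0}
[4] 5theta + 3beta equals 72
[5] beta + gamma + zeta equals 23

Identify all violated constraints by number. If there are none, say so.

[1] theta - zeta = 7 - 9 = -2 — holds.
[2] beta = 12, gamma = 2; distinct — holds.
[3] gamma = 2 is in {1, 2, 3, 0} — holds.
[4] 5theta + 3beta = 5(7) + 3(12) = 71, not 72 — fails.
[5] beta + gamma + zeta = 12 + 2 + 9 = 23 — holds.

Constraint 4 does not hold.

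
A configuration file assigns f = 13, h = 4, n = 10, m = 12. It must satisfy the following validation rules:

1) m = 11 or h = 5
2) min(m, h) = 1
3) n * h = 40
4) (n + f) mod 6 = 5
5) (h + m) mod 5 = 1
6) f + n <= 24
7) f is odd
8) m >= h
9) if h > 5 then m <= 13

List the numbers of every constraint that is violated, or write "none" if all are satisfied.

1) m = 12 ≠ 11 and h = 4 ≠ 5; both disjuncts false — violated.
2) min(12, 4) = 4, not 1 — violated.
3) n * h = 10 * 4 = 40 — satisfied.
4) n + f = 23; 23 mod 6 = 5 — satisfied.
5) h + m = 16; 16 mod 5 = 1 — satisfied.
6) f + n = 13 + 10 = 23; 23 ≤ 24 — satisfied.
7) f = 13 is odd — satisfied.
8) m = 12, h = 4; 12 ≥ 4 — satisfied.
9) h = 4, not > 5; antecedent false, conditional vacuously true — satisfied.

Constraints 1 and 2 do not hold.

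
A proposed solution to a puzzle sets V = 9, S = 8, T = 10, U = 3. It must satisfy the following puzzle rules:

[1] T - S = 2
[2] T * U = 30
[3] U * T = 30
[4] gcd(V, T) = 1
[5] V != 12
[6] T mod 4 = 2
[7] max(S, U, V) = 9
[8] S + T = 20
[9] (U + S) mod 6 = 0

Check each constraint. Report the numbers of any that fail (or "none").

[1] T - S = 10 - 8 = 2  ✔
[2] T * U = 10 * 3 = 30  ✔
[3] U * T = 3 * 10 = 30  ✔
[4] gcd(9, 10) = 1  ✔
[5] V = 9, and 9 ≠ 12  ✔
[6] 10 mod 4 = 2  ✔
[7] max(8, 3, 9) = 9  ✔
[8] S + T = 8 + 10 = 18, not 20  ✘
[9] U + S = 11; 11 mod 6 = 5, not 0  ✘

Constraints 8, 9 are violated.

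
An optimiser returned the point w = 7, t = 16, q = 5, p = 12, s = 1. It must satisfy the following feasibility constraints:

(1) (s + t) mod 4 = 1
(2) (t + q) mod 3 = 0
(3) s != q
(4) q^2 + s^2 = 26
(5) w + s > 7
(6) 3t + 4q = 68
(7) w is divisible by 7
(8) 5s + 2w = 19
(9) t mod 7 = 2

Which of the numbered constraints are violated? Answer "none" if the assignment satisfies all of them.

None — every constraint holds.

(1) s + t = 17; 17 mod 4 = 1  holds
(2) t + q = 21; 21 mod 3 = 0  holds
(3) s = 1, q = 5; distinct  holds
(4) q^2 + s^2 = 5^2 + 1^2 = 25 + 1 = 26  holds
(5) w + s = 7 + 1 = 8; 8 > 7  holds
(6) 3t + 4q = 3(16) + 4(5) = 68  holds
(7) 7 / 7 = 1, so 7 divides 7  holds
(8) 5s + 2w = 5(1) + 2(7) = 19  holds
(9) 16 mod 7 = 2  holds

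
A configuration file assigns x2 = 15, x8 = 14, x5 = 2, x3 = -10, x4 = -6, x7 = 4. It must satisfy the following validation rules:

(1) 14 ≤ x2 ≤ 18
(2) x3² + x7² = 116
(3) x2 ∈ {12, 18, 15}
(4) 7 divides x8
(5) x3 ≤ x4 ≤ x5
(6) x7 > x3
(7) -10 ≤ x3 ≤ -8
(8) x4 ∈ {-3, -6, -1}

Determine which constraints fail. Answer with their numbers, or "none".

The assignment satisfies every constraint.

(1) x2 = 15 lies in [14, 18]  OK
(2) x3² + x7² = (-10)² + 4² = 100 + 16 = 116  OK
(3) x2 = 15 is in {12, 18, 15}  OK
(4) 14 / 7 = 2, so 7 divides 14  OK
(5) values -10 ≤ -6 ≤ 2  OK
(6) x7 = 4, x3 = -10; 4 > -10  OK
(7) x3 = -10 lies in [-10, -8]  OK
(8) x4 = -6 is in {-3, -6, -1}  OK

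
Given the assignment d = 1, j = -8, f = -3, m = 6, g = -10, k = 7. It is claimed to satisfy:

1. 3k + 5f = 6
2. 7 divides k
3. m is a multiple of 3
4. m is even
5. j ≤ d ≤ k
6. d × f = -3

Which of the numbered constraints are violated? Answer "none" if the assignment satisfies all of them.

None — every constraint holds.

1. 3k + 5f = 3(7) + 5(-3) = 6  OK
2. 7 / 7 = 1, so 7 divides 7  OK
3. 6 / 3 = 2, so 3 divides 6  OK
4. m = 6 is even  OK
5. values -8 ≤ 1 ≤ 7  OK
6. d × f = 1 × (-3) = -3  OK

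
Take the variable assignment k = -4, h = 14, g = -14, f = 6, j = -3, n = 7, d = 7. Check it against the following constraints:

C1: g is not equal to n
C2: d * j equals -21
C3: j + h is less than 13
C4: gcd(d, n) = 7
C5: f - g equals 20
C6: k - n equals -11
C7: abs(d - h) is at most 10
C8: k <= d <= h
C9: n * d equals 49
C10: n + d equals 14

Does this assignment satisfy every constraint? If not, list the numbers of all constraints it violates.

The assignment satisfies every constraint.

C1: g = -14, n = 7; distinct  yes
C2: d * j = 7 * (-3) = -21  yes
C3: j + h = -3 + 14 = 11; 11 < 13  yes
C4: gcd(7, 7) = 7  yes
C5: f - g = 6 - (-14) = 20  yes
C6: k - n = -4 - 7 = -11  yes
C7: abs(7 - 14) = 7; 7 ≤ 10  yes
C8: values -4 <= 7 <= 14  yes
C9: n * d = 7 * 7 = 49  yes
C10: n + d = 7 + 7 = 14  yes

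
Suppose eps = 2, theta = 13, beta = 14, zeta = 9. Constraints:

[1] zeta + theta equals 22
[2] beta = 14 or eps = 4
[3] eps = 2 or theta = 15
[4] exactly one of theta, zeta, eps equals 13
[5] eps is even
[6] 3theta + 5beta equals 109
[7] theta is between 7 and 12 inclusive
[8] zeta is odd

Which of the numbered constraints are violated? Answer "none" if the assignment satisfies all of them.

Constraint 7 is violated.

[1] zeta + theta = 9 + 13 = 22  true
[2] beta = 14 = 14 (first disjunct)  true
[3] eps = 2 = 2 (first disjunct)  true
[4] theta=13, zeta=9, eps=2; 1 of them equals 13  true
[5] eps = 2 is even  true
[6] 3theta + 5beta = 3(13) + 5(14) = 109  true
[7] theta = 13 is outside [7, 12]  false
[8] zeta = 9 is odd  true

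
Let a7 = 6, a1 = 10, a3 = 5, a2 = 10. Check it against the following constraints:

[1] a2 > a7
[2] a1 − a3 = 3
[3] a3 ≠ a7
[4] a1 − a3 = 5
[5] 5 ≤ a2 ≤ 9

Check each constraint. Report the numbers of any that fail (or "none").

Violated: 2 and 5.

[1] a2 = 10, a7 = 6; 10 > 6 — satisfied.
[2] a1 − a3 = 10 − 5 = 5, not 3 — violated.
[3] a3 = 5, a7 = 6; distinct — satisfied.
[4] a1 − a3 = 10 − 5 = 5 — satisfied.
[5] a2 = 10 is outside [5, 9] — violated.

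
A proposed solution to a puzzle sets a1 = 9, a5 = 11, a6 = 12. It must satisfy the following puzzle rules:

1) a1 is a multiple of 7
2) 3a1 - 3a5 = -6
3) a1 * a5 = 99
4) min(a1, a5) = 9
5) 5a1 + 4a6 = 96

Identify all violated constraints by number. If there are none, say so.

1) 9 = 7*1 + 2, so 7 does not divide 9  FAIL
2) 3a1 - 3a5 = 3(9) - 3(11) = -6  OK
3) a1 * a5 = 9 * 11 = 99  OK
4) min(9, 11) = 9  OK
5) 5a1 + 4a6 = 5(9) + 4(12) = 93, not 96  FAIL

Constraints 1, 5 do not hold.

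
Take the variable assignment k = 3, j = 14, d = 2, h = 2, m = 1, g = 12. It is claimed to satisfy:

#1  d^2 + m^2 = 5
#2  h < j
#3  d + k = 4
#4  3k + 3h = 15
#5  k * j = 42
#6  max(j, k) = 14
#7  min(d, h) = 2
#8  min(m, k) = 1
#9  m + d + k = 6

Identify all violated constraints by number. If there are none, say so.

#1 d^2 + m^2 = 2^2 + 1^2 = 4 + 1 = 5 — holds.
#2 h = 2, j = 14; 2 < 14 — holds.
#3 d + k = 2 + 3 = 5, not 4 — fails.
#4 3k + 3h = 3(3) + 3(2) = 15 — holds.
#5 k * j = 3 * 14 = 42 — holds.
#6 max(14, 3) = 14 — holds.
#7 min(2, 2) = 2 — holds.
#8 min(1, 3) = 1 — holds.
#9 m + d + k = 1 + 2 + 3 = 6 — holds.

No — constraint 3 is not satisfied.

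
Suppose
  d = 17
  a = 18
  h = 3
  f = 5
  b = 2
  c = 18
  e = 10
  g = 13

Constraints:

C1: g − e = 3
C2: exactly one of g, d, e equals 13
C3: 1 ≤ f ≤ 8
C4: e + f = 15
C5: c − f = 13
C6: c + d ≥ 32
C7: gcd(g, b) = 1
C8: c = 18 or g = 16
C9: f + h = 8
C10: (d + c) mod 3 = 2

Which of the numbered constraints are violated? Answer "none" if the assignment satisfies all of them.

The assignment satisfies every constraint.

C1: g − e = 13 − 10 = 3 — holds.
C2: g=13, d=17, e=10; 1 of them equals 13 — holds.
C3: f = 5 lies in [1, 8] — holds.
C4: e + f = 10 + 5 = 15 — holds.
C5: c − f = 18 − 5 = 13 — holds.
C6: c + d = 18 + 17 = 35; 35 ≥ 32 — holds.
C7: gcd(13, 2) = 1 — holds.
C8: c = 18 = 18 (first disjunct) — holds.
C9: f + h = 5 + 3 = 8 — holds.
C10: d + c = 35; 35 mod 3 = 2 — holds.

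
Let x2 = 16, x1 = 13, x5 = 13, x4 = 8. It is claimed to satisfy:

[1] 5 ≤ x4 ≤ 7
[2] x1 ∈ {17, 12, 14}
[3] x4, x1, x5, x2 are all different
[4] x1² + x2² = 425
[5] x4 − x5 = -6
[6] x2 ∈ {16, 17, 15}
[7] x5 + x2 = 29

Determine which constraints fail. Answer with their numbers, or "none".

Constraints 1, 2, 3, 5 are violated.

[1] x4 = 8 is outside [5, 7] — violated.
[2] x1 = 13 is not in {17, 12, 14} — violated.
[3] x1 = x5 = 13, not all different — violated.
[4] x1² + x2² = 13² + 16² = 169 + 256 = 425 — satisfied.
[5] x4 − x5 = 8 − 13 = -5, not -6 — violated.
[6] x2 = 16 is in {16, 17, 15} — satisfied.
[7] x5 + x2 = 13 + 16 = 29 — satisfied.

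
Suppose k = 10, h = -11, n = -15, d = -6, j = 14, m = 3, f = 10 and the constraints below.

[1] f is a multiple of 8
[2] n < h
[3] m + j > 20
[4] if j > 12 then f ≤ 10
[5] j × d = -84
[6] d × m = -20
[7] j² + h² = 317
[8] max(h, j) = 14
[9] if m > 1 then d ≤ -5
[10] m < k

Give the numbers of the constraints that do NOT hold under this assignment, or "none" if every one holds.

[1] 10 = 8×1 + 2, so 8 does not divide 10  ✘
[2] n = -15, h = -11; -15 < -11  ✔
[3] m + j = 3 + 14 = 17; 17 ≤ 20, bound 20 not met  ✘
[4] j = 14 > 12, so we need f ≤ 10; f = 10 ≤ 10  ✔
[5] j × d = 14 × (-6) = -84  ✔
[6] d × m = -6 × 3 = -18, not -20  ✘
[7] j² + h² = 14² + (-11)² = 196 + 121 = 317  ✔
[8] max(-11, 14) = 14  ✔
[9] m = 3 > 1, so we need d ≤ -5; d = -6 ≤ -5  ✔
[10] m = 3, k = 10; 3 < 10  ✔

Violated: 1, 3, and 6.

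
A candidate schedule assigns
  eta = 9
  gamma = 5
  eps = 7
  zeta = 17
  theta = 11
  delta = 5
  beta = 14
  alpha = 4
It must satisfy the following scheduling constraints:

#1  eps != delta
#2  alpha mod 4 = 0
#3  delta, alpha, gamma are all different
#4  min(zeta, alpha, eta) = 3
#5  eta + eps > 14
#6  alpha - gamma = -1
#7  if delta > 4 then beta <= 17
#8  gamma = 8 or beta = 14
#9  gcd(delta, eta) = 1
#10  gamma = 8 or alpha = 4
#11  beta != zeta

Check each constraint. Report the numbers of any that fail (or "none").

#1 eps = 7, delta = 5; distinct — satisfied.
#2 4 mod 4 = 0 — satisfied.
#3 delta = gamma = 5, not all different — violated.
#4 min(17, 4, 9) = 4, not 3 — violated.
#5 eta + eps = 9 + 7 = 16; 16 > 14 — satisfied.
#6 alpha - gamma = 4 - 5 = -1 — satisfied.
#7 delta = 5 > 4, so we need beta ≤ 17; beta = 14 ≤ 17 — satisfied.
#8 gamma = 5 ≠ 8, but beta = 14 = 14 (second disjunct) — satisfied.
#9 gcd(5, 9) = 1 — satisfied.
#10 gamma = 5 ≠ 8, but alpha = 4 = 4 (second disjunct) — satisfied.
#11 beta = 14, zeta = 17; distinct — satisfied.

Constraints 3, 4 are violated.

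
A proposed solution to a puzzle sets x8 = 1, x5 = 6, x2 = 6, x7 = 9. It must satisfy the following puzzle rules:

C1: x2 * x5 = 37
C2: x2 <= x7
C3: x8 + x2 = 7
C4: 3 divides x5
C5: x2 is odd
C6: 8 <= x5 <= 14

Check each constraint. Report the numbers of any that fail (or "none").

Violated: 1, 5, and 6.

C1: x2 * x5 = 6 * 6 = 36, not 37  ✘
C2: x2 = 6, x7 = 9; 6 ≤ 9  ✔
C3: x8 + x2 = 1 + 6 = 7  ✔
C4: 6 / 3 = 2, so 3 divides 6  ✔
C5: x2 = 6 is even  ✘
C6: x5 = 6 is outside [8, 14]  ✘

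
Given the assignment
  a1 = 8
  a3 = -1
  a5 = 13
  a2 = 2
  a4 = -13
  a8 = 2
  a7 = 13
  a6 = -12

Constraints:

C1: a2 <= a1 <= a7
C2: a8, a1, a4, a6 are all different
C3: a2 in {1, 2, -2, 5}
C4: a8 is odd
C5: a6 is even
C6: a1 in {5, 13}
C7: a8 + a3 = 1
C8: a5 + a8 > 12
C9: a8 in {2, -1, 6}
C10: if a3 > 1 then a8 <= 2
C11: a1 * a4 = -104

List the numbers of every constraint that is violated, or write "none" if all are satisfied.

The assignment fails constraints 4, 6.

C1: values 2 <= 8 <= 13  ✔
C2: values 2, 8, -13, -12 are pairwise distinct  ✔
C3: a2 = 2 is in {1, 2, -2, 5}  ✔
C4: a8 = 2 is even  ✘
C5: a6 = -12 is even  ✔
C6: a1 = 8 is not in {5, 13}  ✘
C7: a8 + a3 = 2 + (-1) = 1  ✔
C8: a5 + a8 = 13 + 2 = 15; 15 > 12  ✔
C9: a8 = 2 is in {2, -1, 6}  ✔
C10: a3 = -1, not > 1; antecedent false, conditional vacuously true  ✔
C11: a1 * a4 = 8 * (-13) = -104  ✔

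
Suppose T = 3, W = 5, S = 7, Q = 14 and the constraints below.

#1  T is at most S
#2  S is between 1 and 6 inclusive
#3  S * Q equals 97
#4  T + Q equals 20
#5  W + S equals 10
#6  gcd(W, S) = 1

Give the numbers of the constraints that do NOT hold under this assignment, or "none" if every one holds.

The assignment fails constraints 2, 3, 4, and 5.

#1 T = 3, S = 7; 3 ≤ 7 — holds.
#2 S = 7 is outside [1, 6] — fails.
#3 S * Q = 7 * 14 = 98, not 97 — fails.
#4 T + Q = 3 + 14 = 17, not 20 — fails.
#5 W + S = 5 + 7 = 12, not 10 — fails.
#6 gcd(5, 7) = 1 — holds.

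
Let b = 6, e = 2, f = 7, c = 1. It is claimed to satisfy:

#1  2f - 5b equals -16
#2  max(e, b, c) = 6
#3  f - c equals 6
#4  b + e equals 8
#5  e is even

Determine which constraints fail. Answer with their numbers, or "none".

#1 2f - 5b = 2(7) - 5(6) = -16 — satisfied.
#2 max(2, 6, 1) = 6 — satisfied.
#3 f - c = 7 - 1 = 6 — satisfied.
#4 b + e = 6 + 2 = 8 — satisfied.
#5 e = 2 is even — satisfied.

The assignment satisfies every constraint.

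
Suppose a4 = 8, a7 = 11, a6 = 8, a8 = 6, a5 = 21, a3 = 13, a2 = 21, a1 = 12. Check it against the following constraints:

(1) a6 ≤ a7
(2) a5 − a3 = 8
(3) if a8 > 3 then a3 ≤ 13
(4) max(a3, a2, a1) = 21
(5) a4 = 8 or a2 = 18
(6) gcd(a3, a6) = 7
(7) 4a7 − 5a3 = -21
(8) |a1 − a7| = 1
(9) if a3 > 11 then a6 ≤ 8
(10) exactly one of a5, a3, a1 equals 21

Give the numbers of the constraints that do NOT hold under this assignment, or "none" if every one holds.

The assignment fails constraint 6.

(1) a6 = 8, a7 = 11; 8 ≤ 11 — holds.
(2) a5 − a3 = 21 − 13 = 8 — holds.
(3) a8 = 6 > 3, so we need a3 ≤ 13; a3 = 13 ≤ 13 — holds.
(4) max(13, 21, 12) = 21 — holds.
(5) a4 = 8 = 8 (first disjunct) — holds.
(6) gcd(13, 8) = 1, not 7 — does not hold.
(7) 4a7 − 5a3 = 4(11) − 5(13) = -21 — holds.
(8) |12 − 11| = 1 — holds.
(9) a3 = 13 > 11, so we need a6 ≤ 8; a6 = 8 ≤ 8 — holds.
(10) a5=21, a3=13, a1=12; 1 of them equals 21 — holds.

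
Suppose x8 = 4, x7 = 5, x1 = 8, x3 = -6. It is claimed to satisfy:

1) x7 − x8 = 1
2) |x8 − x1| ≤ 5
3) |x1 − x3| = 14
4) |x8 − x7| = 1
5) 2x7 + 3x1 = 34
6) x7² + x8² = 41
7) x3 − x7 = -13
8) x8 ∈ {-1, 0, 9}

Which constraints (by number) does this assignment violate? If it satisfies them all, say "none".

1) x7 − x8 = 5 − 4 = 1 — holds.
2) |4 − 8| = 4; 4 ≤ 5 — holds.
3) |8 − (-6)| = 14 — holds.
4) |4 − 5| = 1 — holds.
5) 2x7 + 3x1 = 2(5) + 3(8) = 34 — holds.
6) x7² + x8² = 5² + 4² = 25 + 16 = 41 — holds.
7) x3 − x7 = -6 − 5 = -11, not -13 — fails.
8) x8 = 4 is not in {-1, 0, 9} — fails.

Constraints 7 and 8 do not hold.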